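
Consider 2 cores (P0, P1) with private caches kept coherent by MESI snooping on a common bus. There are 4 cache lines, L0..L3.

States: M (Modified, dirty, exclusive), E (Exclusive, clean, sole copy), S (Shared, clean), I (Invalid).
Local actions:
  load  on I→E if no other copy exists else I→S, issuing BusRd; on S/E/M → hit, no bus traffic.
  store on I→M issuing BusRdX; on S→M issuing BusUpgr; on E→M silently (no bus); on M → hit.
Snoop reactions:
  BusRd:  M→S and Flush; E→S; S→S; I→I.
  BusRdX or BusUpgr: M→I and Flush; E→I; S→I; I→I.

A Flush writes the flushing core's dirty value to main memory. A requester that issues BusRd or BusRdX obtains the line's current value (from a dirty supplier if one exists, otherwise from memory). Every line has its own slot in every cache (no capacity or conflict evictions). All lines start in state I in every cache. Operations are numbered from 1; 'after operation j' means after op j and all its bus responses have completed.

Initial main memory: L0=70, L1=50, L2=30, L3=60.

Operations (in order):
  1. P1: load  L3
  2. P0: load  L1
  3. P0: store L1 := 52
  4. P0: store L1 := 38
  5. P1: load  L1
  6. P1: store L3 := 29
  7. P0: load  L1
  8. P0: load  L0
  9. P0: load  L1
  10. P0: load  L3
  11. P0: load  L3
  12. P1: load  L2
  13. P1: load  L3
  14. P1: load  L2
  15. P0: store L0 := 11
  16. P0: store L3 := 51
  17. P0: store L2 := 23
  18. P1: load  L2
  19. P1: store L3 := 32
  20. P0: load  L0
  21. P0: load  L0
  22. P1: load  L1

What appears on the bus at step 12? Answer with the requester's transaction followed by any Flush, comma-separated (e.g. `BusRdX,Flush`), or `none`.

bus = BusRd

  op1 P1: load  L3 → I/E on L3; bus BusRd; mem=60
  op2 P0: load  L1 → E/I on L1; bus BusRd; mem=50
  op3 P0: store L1 := 52 → M/I on L1; bus (none); mem=50
  op4 P0: store L1 := 38 → M/I on L1; bus (none); mem=50
  op5 P1: load  L1 → S/S on L1; bus BusRd Flush; mem=38
  op6 P1: store L3 := 29 → I/M on L3; bus (none); mem=60
  op7 P0: load  L1 → S/S on L1; bus (none); mem=38
  op8 P0: load  L0 → E/I on L0; bus BusRd; mem=70
  op9 P0: load  L1 → S/S on L1; bus (none); mem=38
  op10 P0: load  L3 → S/S on L3; bus BusRd Flush; mem=29
  op11 P0: load  L3 → S/S on L3; bus (none); mem=29
  op12 P1: load  L2 → I/E on L2; bus BusRd; mem=30
  op13 P1: load  L3 → S/S on L3; bus (none); mem=29
  op14 P1: load  L2 → I/E on L2; bus (none); mem=30
  op15 P0: store L0 := 11 → M/I on L0; bus (none); mem=70
  op16 P0: store L3 := 51 → M/I on L3; bus BusUpgr; mem=29
  op17 P0: store L2 := 23 → M/I on L2; bus BusRdX; mem=30
  op18 P1: load  L2 → S/S on L2; bus BusRd Flush; mem=23
  op19 P1: store L3 := 32 → I/M on L3; bus BusRdX Flush; mem=51
  op20 P0: load  L0 → M/I on L0; bus (none); mem=70
  op21 P0: load  L0 → M/I on L0; bus (none); mem=70
  op22 P1: load  L1 → S/S on L1; bus (none); mem=38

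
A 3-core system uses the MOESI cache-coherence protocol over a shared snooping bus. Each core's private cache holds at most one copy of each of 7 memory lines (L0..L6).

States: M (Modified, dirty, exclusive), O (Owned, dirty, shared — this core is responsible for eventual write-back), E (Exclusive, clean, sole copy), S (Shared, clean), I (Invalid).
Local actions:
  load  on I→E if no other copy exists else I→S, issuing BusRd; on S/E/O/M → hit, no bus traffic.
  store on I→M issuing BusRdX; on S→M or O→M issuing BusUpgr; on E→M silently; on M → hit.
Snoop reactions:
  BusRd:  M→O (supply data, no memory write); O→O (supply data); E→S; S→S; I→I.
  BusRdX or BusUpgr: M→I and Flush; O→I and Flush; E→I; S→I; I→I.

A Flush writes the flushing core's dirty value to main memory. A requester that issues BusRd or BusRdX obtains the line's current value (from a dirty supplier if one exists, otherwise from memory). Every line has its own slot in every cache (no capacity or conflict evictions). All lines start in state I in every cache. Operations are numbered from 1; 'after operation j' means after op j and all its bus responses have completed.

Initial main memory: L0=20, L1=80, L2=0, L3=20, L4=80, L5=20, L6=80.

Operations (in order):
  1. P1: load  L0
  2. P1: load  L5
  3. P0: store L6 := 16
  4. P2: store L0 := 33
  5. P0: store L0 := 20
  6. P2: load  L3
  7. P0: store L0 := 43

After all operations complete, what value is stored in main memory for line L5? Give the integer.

1. P1: load  L0  bus=[BusRd]  L0: P0=I P1=E P2=I  mem[L0]=20
2. P1: load  L5  bus=[BusRd]  L5: P0=I P1=E P2=I  mem[L5]=20
3. P0: store L6 := 16  bus=[BusRdX]  L6: P0=M P1=I P2=I  mem[L6]=80
4. P2: store L0 := 33  bus=[BusRdX]  L0: P0=I P1=I P2=M  mem[L0]=20
5. P0: store L0 := 20  bus=[BusRdX,Flush]  L0: P0=M P1=I P2=I  mem[L0]=33
6. P2: load  L3  bus=[BusRd]  L3: P0=I P1=I P2=E  mem[L3]=20
7. P0: store L0 := 43  bus=[-]  L0: P0=M P1=I P2=I  mem[L0]=33

memory[L5] = 20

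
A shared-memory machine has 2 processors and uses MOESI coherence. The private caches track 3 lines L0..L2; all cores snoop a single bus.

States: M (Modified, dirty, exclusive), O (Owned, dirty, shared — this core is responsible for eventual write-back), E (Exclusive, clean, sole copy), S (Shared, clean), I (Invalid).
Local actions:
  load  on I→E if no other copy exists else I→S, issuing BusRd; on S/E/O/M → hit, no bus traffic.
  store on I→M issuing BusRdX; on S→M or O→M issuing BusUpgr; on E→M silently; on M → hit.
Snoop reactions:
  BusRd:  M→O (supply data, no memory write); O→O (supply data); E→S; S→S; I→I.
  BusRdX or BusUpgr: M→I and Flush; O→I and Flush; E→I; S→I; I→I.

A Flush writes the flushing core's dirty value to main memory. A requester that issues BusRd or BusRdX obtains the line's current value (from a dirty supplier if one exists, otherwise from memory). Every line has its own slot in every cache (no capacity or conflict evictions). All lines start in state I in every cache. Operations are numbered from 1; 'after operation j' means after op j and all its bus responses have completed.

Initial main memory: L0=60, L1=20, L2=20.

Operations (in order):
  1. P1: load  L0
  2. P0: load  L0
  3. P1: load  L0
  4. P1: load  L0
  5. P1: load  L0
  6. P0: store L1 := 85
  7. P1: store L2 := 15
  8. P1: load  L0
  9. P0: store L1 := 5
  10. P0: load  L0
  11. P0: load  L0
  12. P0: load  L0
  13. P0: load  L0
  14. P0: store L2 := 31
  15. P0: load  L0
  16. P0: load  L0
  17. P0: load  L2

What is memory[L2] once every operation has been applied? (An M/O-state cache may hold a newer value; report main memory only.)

memory[L2] = 15

[1] P1: load  L0 | P0:I, P1:E(60) | bus: BusRd
[2] P0: load  L0 | P0:S(60), P1:S(60) | bus: BusRd
[3] P1: load  L0 | P0:S(60), P1:S(60) | bus: none
[4] P1: load  L0 | P0:S(60), P1:S(60) | bus: none
[5] P1: load  L0 | P0:S(60), P1:S(60) | bus: none
[6] P0: store L1 := 85 | P0:M(85), P1:I | bus: BusRdX
[7] P1: store L2 := 15 | P0:I, P1:M(15) | bus: BusRdX
[8] P1: load  L0 | P0:S(60), P1:S(60) | bus: none
[9] P0: store L1 := 5 | P0:M(5), P1:I | bus: none
[10] P0: load  L0 | P0:S(60), P1:S(60) | bus: none
[11] P0: load  L0 | P0:S(60), P1:S(60) | bus: none
[12] P0: load  L0 | P0:S(60), P1:S(60) | bus: none
[13] P0: load  L0 | P0:S(60), P1:S(60) | bus: none
[14] P0: store L2 := 31 | P0:M(31), P1:I | bus: BusRdX,Flush
[15] P0: load  L0 | P0:S(60), P1:S(60) | bus: none
[16] P0: load  L0 | P0:S(60), P1:S(60) | bus: none
[17] P0: load  L2 | P0:M(31), P1:I | bus: none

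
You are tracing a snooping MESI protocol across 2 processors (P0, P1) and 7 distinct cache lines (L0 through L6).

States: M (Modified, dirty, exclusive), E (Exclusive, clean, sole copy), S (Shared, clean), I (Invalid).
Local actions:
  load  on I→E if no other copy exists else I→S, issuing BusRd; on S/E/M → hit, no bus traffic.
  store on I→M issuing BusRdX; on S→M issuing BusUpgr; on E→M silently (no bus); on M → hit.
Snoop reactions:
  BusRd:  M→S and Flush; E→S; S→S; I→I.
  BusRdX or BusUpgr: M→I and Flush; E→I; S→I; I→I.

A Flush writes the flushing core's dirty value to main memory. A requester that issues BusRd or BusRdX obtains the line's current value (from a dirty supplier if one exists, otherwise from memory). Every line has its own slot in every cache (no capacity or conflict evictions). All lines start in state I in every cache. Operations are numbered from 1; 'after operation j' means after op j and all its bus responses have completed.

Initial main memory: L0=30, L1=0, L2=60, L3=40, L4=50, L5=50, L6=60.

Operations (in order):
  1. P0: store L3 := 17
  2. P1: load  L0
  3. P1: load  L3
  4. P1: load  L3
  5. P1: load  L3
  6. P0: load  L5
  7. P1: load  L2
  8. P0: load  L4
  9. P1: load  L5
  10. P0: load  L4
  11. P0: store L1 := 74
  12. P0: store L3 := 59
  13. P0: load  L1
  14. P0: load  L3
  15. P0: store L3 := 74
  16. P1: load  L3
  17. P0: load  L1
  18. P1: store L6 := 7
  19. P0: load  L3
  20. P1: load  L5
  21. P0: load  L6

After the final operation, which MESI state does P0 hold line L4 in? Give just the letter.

state = E

1. P0: store L3 := 17  bus=[BusRdX]  L3: P0=M P1=I  mem[L3]=40
2. P1: load  L0  bus=[BusRd]  L0: P0=I P1=E  mem[L0]=30
3. P1: load  L3  bus=[BusRd,Flush]  L3: P0=S P1=S  mem[L3]=17
4. P1: load  L3  bus=[-]  L3: P0=S P1=S  mem[L3]=17
5. P1: load  L3  bus=[-]  L3: P0=S P1=S  mem[L3]=17
6. P0: load  L5  bus=[BusRd]  L5: P0=E P1=I  mem[L5]=50
7. P1: load  L2  bus=[BusRd]  L2: P0=I P1=E  mem[L2]=60
8. P0: load  L4  bus=[BusRd]  L4: P0=E P1=I  mem[L4]=50
9. P1: load  L5  bus=[BusRd]  L5: P0=S P1=S  mem[L5]=50
10. P0: load  L4  bus=[-]  L4: P0=E P1=I  mem[L4]=50
11. P0: store L1 := 74  bus=[BusRdX]  L1: P0=M P1=I  mem[L1]=0
12. P0: store L3 := 59  bus=[BusUpgr]  L3: P0=M P1=I  mem[L3]=17
13. P0: load  L1  bus=[-]  L1: P0=M P1=I  mem[L1]=0
14. P0: load  L3  bus=[-]  L3: P0=M P1=I  mem[L3]=17
15. P0: store L3 := 74  bus=[-]  L3: P0=M P1=I  mem[L3]=17
16. P1: load  L3  bus=[BusRd,Flush]  L3: P0=S P1=S  mem[L3]=74
17. P0: load  L1  bus=[-]  L1: P0=M P1=I  mem[L1]=0
18. P1: store L6 := 7  bus=[BusRdX]  L6: P0=I P1=M  mem[L6]=60
19. P0: load  L3  bus=[-]  L3: P0=S P1=S  mem[L3]=74
20. P1: load  L5  bus=[-]  L5: P0=S P1=S  mem[L5]=50
21. P0: load  L6  bus=[BusRd,Flush]  L6: P0=S P1=S  mem[L6]=7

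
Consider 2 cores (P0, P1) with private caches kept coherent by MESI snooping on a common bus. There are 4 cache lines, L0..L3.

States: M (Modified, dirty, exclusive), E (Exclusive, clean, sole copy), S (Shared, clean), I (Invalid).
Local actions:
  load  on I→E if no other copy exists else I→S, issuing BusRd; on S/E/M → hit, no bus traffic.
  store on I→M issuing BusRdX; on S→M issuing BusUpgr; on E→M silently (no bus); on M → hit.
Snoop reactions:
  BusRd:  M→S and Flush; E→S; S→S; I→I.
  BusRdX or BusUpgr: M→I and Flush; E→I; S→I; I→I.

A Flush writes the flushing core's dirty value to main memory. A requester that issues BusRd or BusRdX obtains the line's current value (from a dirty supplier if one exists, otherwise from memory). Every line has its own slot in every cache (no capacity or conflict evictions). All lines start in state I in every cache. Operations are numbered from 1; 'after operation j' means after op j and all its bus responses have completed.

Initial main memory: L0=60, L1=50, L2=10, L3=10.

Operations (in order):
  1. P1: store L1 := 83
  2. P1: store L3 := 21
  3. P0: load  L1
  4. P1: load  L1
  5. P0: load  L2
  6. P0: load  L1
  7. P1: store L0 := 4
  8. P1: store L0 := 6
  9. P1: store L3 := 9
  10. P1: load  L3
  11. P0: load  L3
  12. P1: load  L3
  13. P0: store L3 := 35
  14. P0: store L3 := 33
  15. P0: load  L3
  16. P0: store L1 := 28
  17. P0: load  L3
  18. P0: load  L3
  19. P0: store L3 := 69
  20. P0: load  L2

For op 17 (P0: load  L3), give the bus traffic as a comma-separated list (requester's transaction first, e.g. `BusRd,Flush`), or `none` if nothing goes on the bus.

step 1: P1: store L1 := 83  ⟶  IM  (L1)  txn=BusRdX  M[L1]=50
step 2: P1: store L3 := 21  ⟶  IM  (L3)  txn=BusRdX  M[L3]=10
step 3: P0: load  L1  ⟶  SS  (L1)  txn=BusRd+Flush  M[L1]=83
step 4: P1: load  L1  ⟶  SS  (L1)  txn=∅  M[L1]=83
step 5: P0: load  L2  ⟶  EI  (L2)  txn=BusRd  M[L2]=10
step 6: P0: load  L1  ⟶  SS  (L1)  txn=∅  M[L1]=83
step 7: P1: store L0 := 4  ⟶  IM  (L0)  txn=BusRdX  M[L0]=60
step 8: P1: store L0 := 6  ⟶  IM  (L0)  txn=∅  M[L0]=60
step 9: P1: store L3 := 9  ⟶  IM  (L3)  txn=∅  M[L3]=10
step 10: P1: load  L3  ⟶  IM  (L3)  txn=∅  M[L3]=10
step 11: P0: load  L3  ⟶  SS  (L3)  txn=BusRd+Flush  M[L3]=9
step 12: P1: load  L3  ⟶  SS  (L3)  txn=∅  M[L3]=9
step 13: P0: store L3 := 35  ⟶  MI  (L3)  txn=BusUpgr  M[L3]=9
step 14: P0: store L3 := 33  ⟶  MI  (L3)  txn=∅  M[L3]=9
step 15: P0: load  L3  ⟶  MI  (L3)  txn=∅  M[L3]=9
step 16: P0: store L1 := 28  ⟶  MI  (L1)  txn=BusUpgr  M[L1]=83
step 17: P0: load  L3  ⟶  MI  (L3)  txn=∅  M[L3]=9
step 18: P0: load  L3  ⟶  MI  (L3)  txn=∅  M[L3]=9
step 19: P0: store L3 := 69  ⟶  MI  (L3)  txn=∅  M[L3]=9
step 20: P0: load  L2  ⟶  EI  (L2)  txn=∅  M[L2]=10

bus = none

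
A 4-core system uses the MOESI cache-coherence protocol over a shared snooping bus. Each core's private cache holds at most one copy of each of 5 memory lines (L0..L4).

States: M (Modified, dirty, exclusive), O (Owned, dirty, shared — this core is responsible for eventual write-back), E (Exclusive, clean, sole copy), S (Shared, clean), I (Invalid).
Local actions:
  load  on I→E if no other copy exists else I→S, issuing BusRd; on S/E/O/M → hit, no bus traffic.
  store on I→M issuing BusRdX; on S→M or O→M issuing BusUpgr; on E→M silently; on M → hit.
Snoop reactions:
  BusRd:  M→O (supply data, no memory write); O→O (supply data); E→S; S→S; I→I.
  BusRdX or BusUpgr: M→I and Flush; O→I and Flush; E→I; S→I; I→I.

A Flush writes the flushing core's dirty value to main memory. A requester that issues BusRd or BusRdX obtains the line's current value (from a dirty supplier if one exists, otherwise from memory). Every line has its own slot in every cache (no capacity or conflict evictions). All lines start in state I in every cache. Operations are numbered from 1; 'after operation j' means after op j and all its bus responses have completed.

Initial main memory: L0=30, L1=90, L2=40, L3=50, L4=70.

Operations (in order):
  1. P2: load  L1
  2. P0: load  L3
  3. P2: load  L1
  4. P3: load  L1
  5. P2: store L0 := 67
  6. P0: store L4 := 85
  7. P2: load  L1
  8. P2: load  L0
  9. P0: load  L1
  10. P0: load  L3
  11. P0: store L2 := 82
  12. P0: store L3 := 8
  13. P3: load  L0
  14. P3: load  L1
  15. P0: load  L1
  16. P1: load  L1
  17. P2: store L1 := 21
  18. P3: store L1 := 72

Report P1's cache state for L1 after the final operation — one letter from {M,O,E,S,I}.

state = I

1. P2: load  L1  bus=[BusRd]  L1: P0=I P1=I P2=E P3=I  mem[L1]=90
2. P0: load  L3  bus=[BusRd]  L3: P0=E P1=I P2=I P3=I  mem[L3]=50
3. P2: load  L1  bus=[-]  L1: P0=I P1=I P2=E P3=I  mem[L1]=90
4. P3: load  L1  bus=[BusRd]  L1: P0=I P1=I P2=S P3=S  mem[L1]=90
5. P2: store L0 := 67  bus=[BusRdX]  L0: P0=I P1=I P2=M P3=I  mem[L0]=30
6. P0: store L4 := 85  bus=[BusRdX]  L4: P0=M P1=I P2=I P3=I  mem[L4]=70
7. P2: load  L1  bus=[-]  L1: P0=I P1=I P2=S P3=S  mem[L1]=90
8. P2: load  L0  bus=[-]  L0: P0=I P1=I P2=M P3=I  mem[L0]=30
9. P0: load  L1  bus=[BusRd]  L1: P0=S P1=I P2=S P3=S  mem[L1]=90
10. P0: load  L3  bus=[-]  L3: P0=E P1=I P2=I P3=I  mem[L3]=50
11. P0: store L2 := 82  bus=[BusRdX]  L2: P0=M P1=I P2=I P3=I  mem[L2]=40
12. P0: store L3 := 8  bus=[-]  L3: P0=M P1=I P2=I P3=I  mem[L3]=50
13. P3: load  L0  bus=[BusRd]  L0: P0=I P1=I P2=O P3=S  mem[L0]=30
14. P3: load  L1  bus=[-]  L1: P0=S P1=I P2=S P3=S  mem[L1]=90
15. P0: load  L1  bus=[-]  L1: P0=S P1=I P2=S P3=S  mem[L1]=90
16. P1: load  L1  bus=[BusRd]  L1: P0=S P1=S P2=S P3=S  mem[L1]=90
17. P2: store L1 := 21  bus=[BusUpgr]  L1: P0=I P1=I P2=M P3=I  mem[L1]=90
18. P3: store L1 := 72  bus=[BusRdX,Flush]  L1: P0=I P1=I P2=I P3=M  mem[L1]=21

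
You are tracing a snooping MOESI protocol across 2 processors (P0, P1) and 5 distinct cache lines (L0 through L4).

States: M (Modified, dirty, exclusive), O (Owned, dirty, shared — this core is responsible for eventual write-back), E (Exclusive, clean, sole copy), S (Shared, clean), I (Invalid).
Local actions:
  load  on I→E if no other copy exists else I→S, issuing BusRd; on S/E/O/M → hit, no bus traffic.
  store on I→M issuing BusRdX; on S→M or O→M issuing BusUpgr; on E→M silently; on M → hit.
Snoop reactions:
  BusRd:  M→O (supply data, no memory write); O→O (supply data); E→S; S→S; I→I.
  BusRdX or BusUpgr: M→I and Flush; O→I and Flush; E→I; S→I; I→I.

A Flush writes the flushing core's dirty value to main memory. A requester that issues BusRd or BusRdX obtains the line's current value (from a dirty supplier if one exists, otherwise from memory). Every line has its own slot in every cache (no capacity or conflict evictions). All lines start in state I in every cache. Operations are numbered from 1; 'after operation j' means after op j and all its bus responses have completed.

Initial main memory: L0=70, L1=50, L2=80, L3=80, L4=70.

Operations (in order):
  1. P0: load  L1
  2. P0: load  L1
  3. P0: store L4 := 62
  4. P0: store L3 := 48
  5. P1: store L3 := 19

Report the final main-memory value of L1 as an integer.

memory[L1] = 50

  op1 P0: load  L1 → E/I on L1; bus BusRd; mem=50
  op2 P0: load  L1 → E/I on L1; bus (none); mem=50
  op3 P0: store L4 := 62 → M/I on L4; bus BusRdX; mem=70
  op4 P0: store L3 := 48 → M/I on L3; bus BusRdX; mem=80
  op5 P1: store L3 := 19 → I/M on L3; bus BusRdX Flush; mem=48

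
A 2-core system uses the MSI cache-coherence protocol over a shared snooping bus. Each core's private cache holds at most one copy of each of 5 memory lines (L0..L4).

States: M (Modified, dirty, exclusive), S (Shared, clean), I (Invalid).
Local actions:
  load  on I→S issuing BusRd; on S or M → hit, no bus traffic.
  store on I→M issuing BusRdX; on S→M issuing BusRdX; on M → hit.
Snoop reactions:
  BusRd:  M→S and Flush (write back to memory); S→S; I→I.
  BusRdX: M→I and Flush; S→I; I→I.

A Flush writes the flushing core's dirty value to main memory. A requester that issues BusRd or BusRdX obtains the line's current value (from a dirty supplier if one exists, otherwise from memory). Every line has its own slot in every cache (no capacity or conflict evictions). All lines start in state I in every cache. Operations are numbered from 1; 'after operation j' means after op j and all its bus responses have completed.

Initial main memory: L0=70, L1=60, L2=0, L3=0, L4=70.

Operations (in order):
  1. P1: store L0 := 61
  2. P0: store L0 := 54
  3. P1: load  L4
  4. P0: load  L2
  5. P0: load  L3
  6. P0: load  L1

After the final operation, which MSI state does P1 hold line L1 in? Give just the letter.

step 1: P1: store L0 := 61  ⟶  IM  (L0)  txn=BusRdX  M[L0]=70
step 2: P0: store L0 := 54  ⟶  MI  (L0)  txn=BusRdX+Flush  M[L0]=61
step 3: P1: load  L4  ⟶  IS  (L4)  txn=BusRd  M[L4]=70
step 4: P0: load  L2  ⟶  SI  (L2)  txn=BusRd  M[L2]=0
step 5: P0: load  L3  ⟶  SI  (L3)  txn=BusRd  M[L3]=0
step 6: P0: load  L1  ⟶  SI  (L1)  txn=BusRd  M[L1]=60

state = I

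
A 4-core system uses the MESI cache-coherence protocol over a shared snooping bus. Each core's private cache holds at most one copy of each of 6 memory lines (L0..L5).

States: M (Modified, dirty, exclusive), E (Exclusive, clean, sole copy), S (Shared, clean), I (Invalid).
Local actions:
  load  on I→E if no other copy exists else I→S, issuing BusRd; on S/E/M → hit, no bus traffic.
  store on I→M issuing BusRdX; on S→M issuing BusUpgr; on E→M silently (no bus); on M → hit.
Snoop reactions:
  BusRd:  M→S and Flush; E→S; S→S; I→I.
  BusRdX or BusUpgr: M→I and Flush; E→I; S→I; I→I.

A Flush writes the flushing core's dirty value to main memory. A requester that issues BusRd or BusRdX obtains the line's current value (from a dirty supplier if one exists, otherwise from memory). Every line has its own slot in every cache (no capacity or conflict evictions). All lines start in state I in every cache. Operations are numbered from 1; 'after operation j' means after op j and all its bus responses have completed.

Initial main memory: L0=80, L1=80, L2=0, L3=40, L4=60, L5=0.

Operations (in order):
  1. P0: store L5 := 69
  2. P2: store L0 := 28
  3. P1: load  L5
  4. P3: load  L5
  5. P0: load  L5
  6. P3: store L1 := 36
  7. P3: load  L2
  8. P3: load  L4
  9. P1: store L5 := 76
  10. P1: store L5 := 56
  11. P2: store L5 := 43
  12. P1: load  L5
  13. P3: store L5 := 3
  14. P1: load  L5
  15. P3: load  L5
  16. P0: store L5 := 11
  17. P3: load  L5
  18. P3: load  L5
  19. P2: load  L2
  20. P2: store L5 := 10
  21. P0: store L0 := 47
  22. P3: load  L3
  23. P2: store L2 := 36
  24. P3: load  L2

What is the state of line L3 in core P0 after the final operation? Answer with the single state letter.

[1] P0: store L5 := 69 | P0:M(69), P1:I, P2:I, P3:I | bus: BusRdX
[2] P2: store L0 := 28 | P0:I, P1:I, P2:M(28), P3:I | bus: BusRdX
[3] P1: load  L5 | P0:S(69), P1:S(69), P2:I, P3:I | bus: BusRd,Flush
[4] P3: load  L5 | P0:S(69), P1:S(69), P2:I, P3:S(69) | bus: BusRd
[5] P0: load  L5 | P0:S(69), P1:S(69), P2:I, P3:S(69) | bus: none
[6] P3: store L1 := 36 | P0:I, P1:I, P2:I, P3:M(36) | bus: BusRdX
[7] P3: load  L2 | P0:I, P1:I, P2:I, P3:E(0) | bus: BusRd
[8] P3: load  L4 | P0:I, P1:I, P2:I, P3:E(60) | bus: BusRd
[9] P1: store L5 := 76 | P0:I, P1:M(76), P2:I, P3:I | bus: BusUpgr
[10] P1: store L5 := 56 | P0:I, P1:M(56), P2:I, P3:I | bus: none
[11] P2: store L5 := 43 | P0:I, P1:I, P2:M(43), P3:I | bus: BusRdX,Flush
[12] P1: load  L5 | P0:I, P1:S(43), P2:S(43), P3:I | bus: BusRd,Flush
[13] P3: store L5 := 3 | P0:I, P1:I, P2:I, P3:M(3) | bus: BusRdX
[14] P1: load  L5 | P0:I, P1:S(3), P2:I, P3:S(3) | bus: BusRd,Flush
[15] P3: load  L5 | P0:I, P1:S(3), P2:I, P3:S(3) | bus: none
[16] P0: store L5 := 11 | P0:M(11), P1:I, P2:I, P3:I | bus: BusRdX
[17] P3: load  L5 | P0:S(11), P1:I, P2:I, P3:S(11) | bus: BusRd,Flush
[18] P3: load  L5 | P0:S(11), P1:I, P2:I, P3:S(11) | bus: none
[19] P2: load  L2 | P0:I, P1:I, P2:S(0), P3:S(0) | bus: BusRd
[20] P2: store L5 := 10 | P0:I, P1:I, P2:M(10), P3:I | bus: BusRdX
[21] P0: store L0 := 47 | P0:M(47), P1:I, P2:I, P3:I | bus: BusRdX,Flush
[22] P3: load  L3 | P0:I, P1:I, P2:I, P3:E(40) | bus: BusRd
[23] P2: store L2 := 36 | P0:I, P1:I, P2:M(36), P3:I | bus: BusUpgr
[24] P3: load  L2 | P0:I, P1:I, P2:S(36), P3:S(36) | bus: BusRd,Flush

state = I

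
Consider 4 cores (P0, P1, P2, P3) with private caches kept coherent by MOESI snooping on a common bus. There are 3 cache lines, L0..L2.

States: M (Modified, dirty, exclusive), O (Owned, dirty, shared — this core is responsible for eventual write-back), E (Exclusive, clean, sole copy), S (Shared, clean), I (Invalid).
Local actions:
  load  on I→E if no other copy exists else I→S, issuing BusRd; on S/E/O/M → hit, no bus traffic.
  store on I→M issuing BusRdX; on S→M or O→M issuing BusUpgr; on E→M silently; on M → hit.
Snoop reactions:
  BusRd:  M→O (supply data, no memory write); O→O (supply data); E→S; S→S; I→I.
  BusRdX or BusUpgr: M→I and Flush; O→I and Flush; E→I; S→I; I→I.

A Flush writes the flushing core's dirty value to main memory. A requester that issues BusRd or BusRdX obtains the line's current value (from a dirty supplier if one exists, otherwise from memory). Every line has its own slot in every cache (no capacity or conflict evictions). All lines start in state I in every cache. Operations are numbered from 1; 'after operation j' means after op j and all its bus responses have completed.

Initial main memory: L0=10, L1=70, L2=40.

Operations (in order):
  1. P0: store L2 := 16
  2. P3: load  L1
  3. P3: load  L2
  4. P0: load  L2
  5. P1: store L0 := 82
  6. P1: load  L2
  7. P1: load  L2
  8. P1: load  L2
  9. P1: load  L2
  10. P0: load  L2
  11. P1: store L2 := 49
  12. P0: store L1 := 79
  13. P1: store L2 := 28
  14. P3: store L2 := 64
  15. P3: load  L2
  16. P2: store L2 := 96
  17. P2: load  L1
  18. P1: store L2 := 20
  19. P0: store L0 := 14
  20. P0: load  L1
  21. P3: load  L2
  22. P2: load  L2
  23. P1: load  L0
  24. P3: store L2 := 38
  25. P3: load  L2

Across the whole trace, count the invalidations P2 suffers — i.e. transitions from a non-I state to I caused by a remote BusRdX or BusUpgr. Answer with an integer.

  op1 P0: store L2 := 16 → M/I/I/I on L2; bus BusRdX; mem=40
  op2 P3: load  L1 → I/I/I/E on L1; bus BusRd; mem=70
  op3 P3: load  L2 → O/I/I/S on L2; bus BusRd; mem=40
  op4 P0: load  L2 → O/I/I/S on L2; bus (none); mem=40
  op5 P1: store L0 := 82 → I/M/I/I on L0; bus BusRdX; mem=10
  op6 P1: load  L2 → O/S/I/S on L2; bus BusRd; mem=40
  op7 P1: load  L2 → O/S/I/S on L2; bus (none); mem=40
  op8 P1: load  L2 → O/S/I/S on L2; bus (none); mem=40
  op9 P1: load  L2 → O/S/I/S on L2; bus (none); mem=40
  op10 P0: load  L2 → O/S/I/S on L2; bus (none); mem=40
  op11 P1: store L2 := 49 → I/M/I/I on L2; bus BusUpgr Flush; mem=16
  op12 P0: store L1 := 79 → M/I/I/I on L1; bus BusRdX; mem=70
  op13 P1: store L2 := 28 → I/M/I/I on L2; bus (none); mem=16
  op14 P3: store L2 := 64 → I/I/I/M on L2; bus BusRdX Flush; mem=28
  op15 P3: load  L2 → I/I/I/M on L2; bus (none); mem=28
  op16 P2: store L2 := 96 → I/I/M/I on L2; bus BusRdX Flush; mem=64
  op17 P2: load  L1 → O/I/S/I on L1; bus BusRd; mem=70
  op18 P1: store L2 := 20 → I/M/I/I on L2; bus BusRdX Flush; mem=96
  op19 P0: store L0 := 14 → M/I/I/I on L0; bus BusRdX Flush; mem=82
  op20 P0: load  L1 → O/I/S/I on L1; bus (none); mem=70
  op21 P3: load  L2 → I/O/I/S on L2; bus BusRd; mem=96
  op22 P2: load  L2 → I/O/S/S on L2; bus BusRd; mem=96
  op23 P1: load  L0 → O/S/I/I on L0; bus BusRd; mem=82
  op24 P3: store L2 := 38 → I/I/I/M on L2; bus BusUpgr Flush; mem=20
  op25 P3: load  L2 → I/I/I/M on L2; bus (none); mem=20

invalidations = 2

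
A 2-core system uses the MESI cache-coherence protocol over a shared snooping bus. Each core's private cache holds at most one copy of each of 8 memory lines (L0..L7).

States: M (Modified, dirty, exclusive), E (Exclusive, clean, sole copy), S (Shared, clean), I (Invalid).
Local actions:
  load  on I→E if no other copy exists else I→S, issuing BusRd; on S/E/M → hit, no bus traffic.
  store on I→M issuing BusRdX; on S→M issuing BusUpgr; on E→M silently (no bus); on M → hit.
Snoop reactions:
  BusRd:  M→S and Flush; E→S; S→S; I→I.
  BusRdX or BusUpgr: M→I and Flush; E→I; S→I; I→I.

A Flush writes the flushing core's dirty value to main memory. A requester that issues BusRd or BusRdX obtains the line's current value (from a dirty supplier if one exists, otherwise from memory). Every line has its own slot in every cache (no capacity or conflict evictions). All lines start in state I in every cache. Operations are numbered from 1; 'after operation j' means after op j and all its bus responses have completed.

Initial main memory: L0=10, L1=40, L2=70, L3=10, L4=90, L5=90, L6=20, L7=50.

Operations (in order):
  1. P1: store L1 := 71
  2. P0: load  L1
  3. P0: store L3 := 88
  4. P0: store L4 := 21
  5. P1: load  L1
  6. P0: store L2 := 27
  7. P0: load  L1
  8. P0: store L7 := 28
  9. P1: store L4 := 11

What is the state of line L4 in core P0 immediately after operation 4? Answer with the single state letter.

state = M

  op1 P1: store L1 := 71 → I/M on L1; bus BusRdX; mem=40
  op2 P0: load  L1 → S/S on L1; bus BusRd Flush; mem=71
  op3 P0: store L3 := 88 → M/I on L3; bus BusRdX; mem=10
  op4 P0: store L4 := 21 → M/I on L4; bus BusRdX; mem=90
  op5 P1: load  L1 → S/S on L1; bus (none); mem=71
  op6 P0: store L2 := 27 → M/I on L2; bus BusRdX; mem=70
  op7 P0: load  L1 → S/S on L1; bus (none); mem=71
  op8 P0: store L7 := 28 → M/I on L7; bus BusRdX; mem=50
  op9 P1: store L4 := 11 → I/M on L4; bus BusRdX Flush; mem=21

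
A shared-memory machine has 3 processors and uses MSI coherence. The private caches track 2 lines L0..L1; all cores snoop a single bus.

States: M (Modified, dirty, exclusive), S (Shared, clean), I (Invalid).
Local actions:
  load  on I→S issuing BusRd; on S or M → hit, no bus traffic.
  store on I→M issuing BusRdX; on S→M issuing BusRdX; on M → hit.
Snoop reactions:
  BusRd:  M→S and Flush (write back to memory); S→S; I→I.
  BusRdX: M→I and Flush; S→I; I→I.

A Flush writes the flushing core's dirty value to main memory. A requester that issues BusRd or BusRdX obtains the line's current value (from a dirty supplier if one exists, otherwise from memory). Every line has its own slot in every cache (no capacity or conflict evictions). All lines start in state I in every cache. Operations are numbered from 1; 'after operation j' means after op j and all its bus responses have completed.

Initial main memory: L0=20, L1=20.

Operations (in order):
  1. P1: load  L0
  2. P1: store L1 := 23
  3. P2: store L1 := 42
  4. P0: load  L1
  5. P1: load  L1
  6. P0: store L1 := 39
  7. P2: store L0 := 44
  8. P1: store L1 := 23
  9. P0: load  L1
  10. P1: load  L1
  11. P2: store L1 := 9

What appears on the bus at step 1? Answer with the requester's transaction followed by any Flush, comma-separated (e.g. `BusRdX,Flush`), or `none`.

step 1: P1: load  L0  ⟶  ISI  (L0)  txn=BusRd  M[L0]=20
step 2: P1: store L1 := 23  ⟶  IMI  (L1)  txn=BusRdX  M[L1]=20
step 3: P2: store L1 := 42  ⟶  IIM  (L1)  txn=BusRdX+Flush  M[L1]=23
step 4: P0: load  L1  ⟶  SIS  (L1)  txn=BusRd+Flush  M[L1]=42
step 5: P1: load  L1  ⟶  SSS  (L1)  txn=BusRd  M[L1]=42
step 6: P0: store L1 := 39  ⟶  MII  (L1)  txn=BusRdX  M[L1]=42
step 7: P2: store L0 := 44  ⟶  IIM  (L0)  txn=BusRdX  M[L0]=20
step 8: P1: store L1 := 23  ⟶  IMI  (L1)  txn=BusRdX+Flush  M[L1]=39
step 9: P0: load  L1  ⟶  SSI  (L1)  txn=BusRd+Flush  M[L1]=23
step 10: P1: load  L1  ⟶  SSI  (L1)  txn=∅  M[L1]=23
step 11: P2: store L1 := 9  ⟶  IIM  (L1)  txn=BusRdX  M[L1]=23

bus = BusRd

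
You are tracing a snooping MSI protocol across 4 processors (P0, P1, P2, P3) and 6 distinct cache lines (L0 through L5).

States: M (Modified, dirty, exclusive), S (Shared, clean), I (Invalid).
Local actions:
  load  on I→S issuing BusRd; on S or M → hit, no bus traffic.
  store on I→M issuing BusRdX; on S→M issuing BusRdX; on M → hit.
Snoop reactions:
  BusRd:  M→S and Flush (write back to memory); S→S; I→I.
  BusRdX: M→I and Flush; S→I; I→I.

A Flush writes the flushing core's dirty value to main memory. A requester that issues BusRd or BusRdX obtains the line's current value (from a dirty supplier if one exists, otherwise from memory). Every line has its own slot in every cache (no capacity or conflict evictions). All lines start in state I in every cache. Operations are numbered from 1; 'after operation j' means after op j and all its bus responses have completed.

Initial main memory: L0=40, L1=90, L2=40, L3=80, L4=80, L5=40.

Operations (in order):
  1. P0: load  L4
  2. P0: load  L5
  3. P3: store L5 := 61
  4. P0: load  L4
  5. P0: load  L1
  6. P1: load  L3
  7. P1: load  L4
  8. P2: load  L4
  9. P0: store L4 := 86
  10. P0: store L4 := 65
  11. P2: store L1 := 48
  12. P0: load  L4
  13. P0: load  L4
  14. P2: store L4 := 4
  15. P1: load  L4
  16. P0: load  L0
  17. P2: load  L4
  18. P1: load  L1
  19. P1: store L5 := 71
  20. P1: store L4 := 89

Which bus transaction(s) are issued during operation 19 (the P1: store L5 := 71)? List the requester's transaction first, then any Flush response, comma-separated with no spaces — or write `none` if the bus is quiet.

  op1 P0: load  L4 → S/I/I/I on L4; bus BusRd; mem=80
  op2 P0: load  L5 → S/I/I/I on L5; bus BusRd; mem=40
  op3 P3: store L5 := 61 → I/I/I/M on L5; bus BusRdX; mem=40
  op4 P0: load  L4 → S/I/I/I on L4; bus (none); mem=80
  op5 P0: load  L1 → S/I/I/I on L1; bus BusRd; mem=90
  op6 P1: load  L3 → I/S/I/I on L3; bus BusRd; mem=80
  op7 P1: load  L4 → S/S/I/I on L4; bus BusRd; mem=80
  op8 P2: load  L4 → S/S/S/I on L4; bus BusRd; mem=80
  op9 P0: store L4 := 86 → M/I/I/I on L4; bus BusRdX; mem=80
  op10 P0: store L4 := 65 → M/I/I/I on L4; bus (none); mem=80
  op11 P2: store L1 := 48 → I/I/M/I on L1; bus BusRdX; mem=90
  op12 P0: load  L4 → M/I/I/I on L4; bus (none); mem=80
  op13 P0: load  L4 → M/I/I/I on L4; bus (none); mem=80
  op14 P2: store L4 := 4 → I/I/M/I on L4; bus BusRdX Flush; mem=65
  op15 P1: load  L4 → I/S/S/I on L4; bus BusRd Flush; mem=4
  op16 P0: load  L0 → S/I/I/I on L0; bus BusRd; mem=40
  op17 P2: load  L4 → I/S/S/I on L4; bus (none); mem=4
  op18 P1: load  L1 → I/S/S/I on L1; bus BusRd Flush; mem=48
  op19 P1: store L5 := 71 → I/M/I/I on L5; bus BusRdX Flush; mem=61
  op20 P1: store L4 := 89 → I/M/I/I on L4; bus BusRdX; mem=4

bus = BusRdX,Flush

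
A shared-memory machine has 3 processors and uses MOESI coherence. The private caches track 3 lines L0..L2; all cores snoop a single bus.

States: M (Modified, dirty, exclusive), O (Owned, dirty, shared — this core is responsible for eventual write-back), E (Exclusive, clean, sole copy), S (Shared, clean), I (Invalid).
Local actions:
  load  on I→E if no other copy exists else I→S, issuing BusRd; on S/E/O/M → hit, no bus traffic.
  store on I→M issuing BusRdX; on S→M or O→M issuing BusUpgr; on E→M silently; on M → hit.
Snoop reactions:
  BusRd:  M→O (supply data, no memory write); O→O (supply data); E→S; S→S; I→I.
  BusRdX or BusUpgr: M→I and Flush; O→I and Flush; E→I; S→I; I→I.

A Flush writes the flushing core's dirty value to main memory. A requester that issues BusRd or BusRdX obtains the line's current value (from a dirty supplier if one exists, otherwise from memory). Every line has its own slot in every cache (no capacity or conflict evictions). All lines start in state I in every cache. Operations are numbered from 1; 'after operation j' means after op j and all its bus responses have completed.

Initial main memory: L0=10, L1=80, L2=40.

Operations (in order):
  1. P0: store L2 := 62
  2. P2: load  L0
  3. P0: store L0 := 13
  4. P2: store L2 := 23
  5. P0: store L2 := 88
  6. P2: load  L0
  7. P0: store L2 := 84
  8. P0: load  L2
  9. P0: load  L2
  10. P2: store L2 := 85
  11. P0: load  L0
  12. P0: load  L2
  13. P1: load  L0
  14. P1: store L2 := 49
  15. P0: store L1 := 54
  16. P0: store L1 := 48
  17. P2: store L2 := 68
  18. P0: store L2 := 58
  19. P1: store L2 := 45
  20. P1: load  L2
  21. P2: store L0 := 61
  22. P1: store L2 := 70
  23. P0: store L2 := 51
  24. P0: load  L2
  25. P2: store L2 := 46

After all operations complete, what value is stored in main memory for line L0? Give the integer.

memory[L0] = 13

step 1: P0: store L2 := 62  ⟶  MII  (L2)  txn=BusRdX  M[L2]=40
step 2: P2: load  L0  ⟶  IIE  (L0)  txn=BusRd  M[L0]=10
step 3: P0: store L0 := 13  ⟶  MII  (L0)  txn=BusRdX  M[L0]=10
step 4: P2: store L2 := 23  ⟶  IIM  (L2)  txn=BusRdX+Flush  M[L2]=62
step 5: P0: store L2 := 88  ⟶  MII  (L2)  txn=BusRdX+Flush  M[L2]=23
step 6: P2: load  L0  ⟶  OIS  (L0)  txn=BusRd  M[L0]=10
step 7: P0: store L2 := 84  ⟶  MII  (L2)  txn=∅  M[L2]=23
step 8: P0: load  L2  ⟶  MII  (L2)  txn=∅  M[L2]=23
step 9: P0: load  L2  ⟶  MII  (L2)  txn=∅  M[L2]=23
step 10: P2: store L2 := 85  ⟶  IIM  (L2)  txn=BusRdX+Flush  M[L2]=84
step 11: P0: load  L0  ⟶  OIS  (L0)  txn=∅  M[L0]=10
step 12: P0: load  L2  ⟶  SIO  (L2)  txn=BusRd  M[L2]=84
step 13: P1: load  L0  ⟶  OSS  (L0)  txn=BusRd  M[L0]=10
step 14: P1: store L2 := 49  ⟶  IMI  (L2)  txn=BusRdX+Flush  M[L2]=85
step 15: P0: store L1 := 54  ⟶  MII  (L1)  txn=BusRdX  M[L1]=80
step 16: P0: store L1 := 48  ⟶  MII  (L1)  txn=∅  M[L1]=80
step 17: P2: store L2 := 68  ⟶  IIM  (L2)  txn=BusRdX+Flush  M[L2]=49
step 18: P0: store L2 := 58  ⟶  MII  (L2)  txn=BusRdX+Flush  M[L2]=68
step 19: P1: store L2 := 45  ⟶  IMI  (L2)  txn=BusRdX+Flush  M[L2]=58
step 20: P1: load  L2  ⟶  IMI  (L2)  txn=∅  M[L2]=58
step 21: P2: store L0 := 61  ⟶  IIM  (L0)  txn=BusUpgr+Flush  M[L0]=13
step 22: P1: store L2 := 70  ⟶  IMI  (L2)  txn=∅  M[L2]=58
step 23: P0: store L2 := 51  ⟶  MII  (L2)  txn=BusRdX+Flush  M[L2]=70
step 24: P0: load  L2  ⟶  MII  (L2)  txn=∅  M[L2]=70
step 25: P2: store L2 := 46  ⟶  IIM  (L2)  txn=BusRdX+Flush  M[L2]=51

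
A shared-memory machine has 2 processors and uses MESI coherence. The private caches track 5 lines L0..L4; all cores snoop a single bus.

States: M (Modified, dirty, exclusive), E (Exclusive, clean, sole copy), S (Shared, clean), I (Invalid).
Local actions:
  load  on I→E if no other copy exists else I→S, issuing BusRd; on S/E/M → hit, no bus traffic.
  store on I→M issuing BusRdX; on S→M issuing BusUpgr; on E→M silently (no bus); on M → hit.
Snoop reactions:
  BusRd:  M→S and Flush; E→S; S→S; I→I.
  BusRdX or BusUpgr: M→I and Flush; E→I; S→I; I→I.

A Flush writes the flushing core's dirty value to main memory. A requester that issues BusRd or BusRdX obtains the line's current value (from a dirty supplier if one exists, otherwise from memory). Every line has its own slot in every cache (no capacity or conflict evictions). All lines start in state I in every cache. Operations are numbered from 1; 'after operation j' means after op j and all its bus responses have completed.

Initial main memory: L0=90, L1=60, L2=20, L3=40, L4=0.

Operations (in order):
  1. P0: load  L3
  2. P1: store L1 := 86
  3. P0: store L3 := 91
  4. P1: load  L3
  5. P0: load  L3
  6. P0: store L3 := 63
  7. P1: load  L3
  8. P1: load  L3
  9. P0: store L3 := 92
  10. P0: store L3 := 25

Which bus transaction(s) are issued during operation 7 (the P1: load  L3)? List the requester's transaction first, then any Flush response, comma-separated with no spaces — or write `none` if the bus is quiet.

bus = BusRd,Flush

step 1: P0: load  L3  ⟶  EI  (L3)  txn=BusRd  M[L3]=40
step 2: P1: store L1 := 86  ⟶  IM  (L1)  txn=BusRdX  M[L1]=60
step 3: P0: store L3 := 91  ⟶  MI  (L3)  txn=∅  M[L3]=40
step 4: P1: load  L3  ⟶  SS  (L3)  txn=BusRd+Flush  M[L3]=91
step 5: P0: load  L3  ⟶  SS  (L3)  txn=∅  M[L3]=91
step 6: P0: store L3 := 63  ⟶  MI  (L3)  txn=BusUpgr  M[L3]=91
step 7: P1: load  L3  ⟶  SS  (L3)  txn=BusRd+Flush  M[L3]=63
step 8: P1: load  L3  ⟶  SS  (L3)  txn=∅  M[L3]=63
step 9: P0: store L3 := 92  ⟶  MI  (L3)  txn=BusUpgr  M[L3]=63
step 10: P0: store L3 := 25  ⟶  MI  (L3)  txn=∅  M[L3]=63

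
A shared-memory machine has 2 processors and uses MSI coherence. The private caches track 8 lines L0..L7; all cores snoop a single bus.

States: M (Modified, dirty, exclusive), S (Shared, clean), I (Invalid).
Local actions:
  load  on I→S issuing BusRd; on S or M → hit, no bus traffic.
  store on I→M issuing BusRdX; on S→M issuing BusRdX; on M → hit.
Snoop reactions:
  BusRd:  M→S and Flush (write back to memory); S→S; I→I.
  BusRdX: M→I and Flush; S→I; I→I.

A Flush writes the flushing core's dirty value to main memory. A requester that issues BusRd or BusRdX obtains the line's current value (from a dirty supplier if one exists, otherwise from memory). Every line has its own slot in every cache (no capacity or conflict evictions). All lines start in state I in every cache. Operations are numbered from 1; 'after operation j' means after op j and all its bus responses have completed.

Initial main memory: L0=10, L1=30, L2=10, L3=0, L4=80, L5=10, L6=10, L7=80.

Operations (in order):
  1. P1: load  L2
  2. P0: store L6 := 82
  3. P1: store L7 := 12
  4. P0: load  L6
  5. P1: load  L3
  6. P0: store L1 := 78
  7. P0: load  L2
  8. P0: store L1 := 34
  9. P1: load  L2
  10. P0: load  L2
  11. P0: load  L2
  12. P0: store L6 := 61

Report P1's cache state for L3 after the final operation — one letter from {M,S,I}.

[1] P1: load  L2 | P0:I, P1:S(10) | bus: BusRd
[2] P0: store L6 := 82 | P0:M(82), P1:I | bus: BusRdX
[3] P1: store L7 := 12 | P0:I, P1:M(12) | bus: BusRdX
[4] P0: load  L6 | P0:M(82), P1:I | bus: none
[5] P1: load  L3 | P0:I, P1:S(0) | bus: BusRd
[6] P0: store L1 := 78 | P0:M(78), P1:I | bus: BusRdX
[7] P0: load  L2 | P0:S(10), P1:S(10) | bus: BusRd
[8] P0: store L1 := 34 | P0:M(34), P1:I | bus: none
[9] P1: load  L2 | P0:S(10), P1:S(10) | bus: none
[10] P0: load  L2 | P0:S(10), P1:S(10) | bus: none
[11] P0: load  L2 | P0:S(10), P1:S(10) | bus: none
[12] P0: store L6 := 61 | P0:M(61), P1:I | bus: none

state = S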